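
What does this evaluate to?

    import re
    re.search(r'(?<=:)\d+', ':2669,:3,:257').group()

'2669'

Lookahead/lookbehind check context without consuming it, so the matched span excludes the asserted characters.
Unlike `match`, `search` isn't anchored — it looks for the pattern anywhere in the string.
The match spans [1:5] → '2669'.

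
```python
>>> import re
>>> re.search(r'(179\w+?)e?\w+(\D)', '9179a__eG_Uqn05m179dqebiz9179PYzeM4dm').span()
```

(1, 37)

The pattern matches the literal '179', then one or more of a word character (lazy) (captured); then optionally a literal 'e', then one or more of a word character; then a non-digit (captured).
`search` walks the string left to right and returns the first match it finds.
The match spans [1:37] → '179a__eG_Uqn05m179dqebiz9179PYzeM4dm'.
Captured: group 1 = '179a', group 2 = 'm'.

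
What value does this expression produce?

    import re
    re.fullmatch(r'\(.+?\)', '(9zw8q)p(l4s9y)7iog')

None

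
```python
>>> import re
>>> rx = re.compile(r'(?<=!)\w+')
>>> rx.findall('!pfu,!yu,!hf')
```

['pfu', 'yu', 'hf']

Because the assertion is zero-width, the text it checks is not consumed and won't appear in the result.
Scanning left to right: at [1:4] → 'pfu'; at [6:8] → 'yu'; at [10:12] → 'hf'.
`findall` yields the raw match text (3 of them) because the pattern has no groups.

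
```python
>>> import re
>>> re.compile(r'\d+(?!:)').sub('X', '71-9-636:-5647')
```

The negative lookahead/lookbehind blocks any match where the forbidden context is present.
Matches: at [0:2] → '71'; at [3:4] → '9'; at [5:7] → '63'; at [10:14] → '5647'.
Each match is replaced by 'X'.

'X-X-X6:-X'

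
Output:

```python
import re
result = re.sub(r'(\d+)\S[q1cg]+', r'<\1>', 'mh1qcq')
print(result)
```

This matches one or more of a digit (captured); then a non-whitespace character, then one or more of one of [q1cg].
Matches: at [2:6] → '1qcq'.
Each match is replaced using the text its own group 1 captured.

mh<1>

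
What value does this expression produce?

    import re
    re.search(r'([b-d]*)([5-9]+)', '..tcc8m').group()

This matches zero or more of a character in [b-d] (captured); then one or more of a character in [5-9] (captured).
`re.search` scans for the first position where the pattern succeeds.
The match spans [3:6] → 'cc8'.
Captured: group 1 = 'cc', group 2 = '8'.

'cc8'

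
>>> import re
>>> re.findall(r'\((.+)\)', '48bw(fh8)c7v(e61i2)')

['fh8)c7v(e61i2']

Because there's exactly one group, `findall` drops the full match and keeps group 1 from the one hit.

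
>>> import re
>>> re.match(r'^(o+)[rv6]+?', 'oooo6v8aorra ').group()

'oooo6'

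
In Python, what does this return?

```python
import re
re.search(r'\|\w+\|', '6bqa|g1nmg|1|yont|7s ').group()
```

'|g1nmg|'

The match spans [4:11] → '|g1nmg|'.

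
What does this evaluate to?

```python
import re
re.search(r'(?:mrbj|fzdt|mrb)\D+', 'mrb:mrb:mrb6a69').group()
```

'mrb:mrb:mrb'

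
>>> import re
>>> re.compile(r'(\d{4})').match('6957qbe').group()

'6957'

`re.match` won't scan ahead — the pattern has to work from the very first character.
The match spans [0:4] → '6957'.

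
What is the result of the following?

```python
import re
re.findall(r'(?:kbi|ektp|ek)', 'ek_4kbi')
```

['ek', 'kbi']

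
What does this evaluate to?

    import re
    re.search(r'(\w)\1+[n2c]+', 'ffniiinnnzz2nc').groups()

A backreference is literal: `\1` must see the identical characters the first group matched.
`search` walks the string left to right and returns the first match it finds.
The match spans [0:3] → 'ffn'.
Captured: group 1 = 'f'.

('f',)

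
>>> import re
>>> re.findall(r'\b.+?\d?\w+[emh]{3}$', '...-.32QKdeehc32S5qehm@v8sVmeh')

Since nothing is captured, `findall` lists the 1 matched substring directly.

['32QKdeehc32S5qehm@v8sVmeh']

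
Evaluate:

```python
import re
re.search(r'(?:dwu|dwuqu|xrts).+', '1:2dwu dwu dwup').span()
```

(3, 15)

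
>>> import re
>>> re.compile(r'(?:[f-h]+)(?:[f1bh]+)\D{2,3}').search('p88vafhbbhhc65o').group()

'fhbbhhc'

Pattern: one or more of a character in [f-h] (non-capturing group); then one or more of one of [f1bh] (non-capturing group); then 2 to 3 of a non-digit.
`re.search` tries every starting position until one works.
The match spans [5:12] → 'fhbbhhc'.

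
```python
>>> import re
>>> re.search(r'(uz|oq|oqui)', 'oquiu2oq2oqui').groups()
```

('oq',)

The match spans [0:2] → 'oq'.
Captured: group 1 = 'oq'.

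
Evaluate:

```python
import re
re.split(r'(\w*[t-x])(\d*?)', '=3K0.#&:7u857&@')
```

['=3K0.#&:', '7u', '', '857&@']

A `+?`/`*?`/`{m,n}?` starts at its minimum and grows only as far as needed for what follows to match.
`re.split` interleaves the captured-group text with the surrounding fragments.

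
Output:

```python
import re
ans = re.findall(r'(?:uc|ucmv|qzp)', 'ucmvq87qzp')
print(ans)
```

The regex engine tests alternatives in the order written; an earlier branch that matches wins even if a later one would match more.
`findall` yields the raw match text (2 of them) because the pattern has no groups.

['uc', 'qzp']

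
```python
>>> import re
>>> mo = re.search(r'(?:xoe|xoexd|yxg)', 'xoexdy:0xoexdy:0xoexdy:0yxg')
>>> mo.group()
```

'xoe'

`|` is ordered: at each position the engine commits to the first alternative that works.
The match spans [0:3] → 'xoe'.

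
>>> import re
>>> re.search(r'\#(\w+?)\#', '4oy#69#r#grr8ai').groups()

`re.search` tries every starting position until one works.
The match spans [3:7] → '#69#'.
Captured: group 1 = '69'.

('69',)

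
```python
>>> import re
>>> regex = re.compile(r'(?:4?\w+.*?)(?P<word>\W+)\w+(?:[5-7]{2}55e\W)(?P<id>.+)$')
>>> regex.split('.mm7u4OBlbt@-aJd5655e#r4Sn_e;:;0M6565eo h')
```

['.', '@-', 'r4Sn_e;:;0M6565eo h', '']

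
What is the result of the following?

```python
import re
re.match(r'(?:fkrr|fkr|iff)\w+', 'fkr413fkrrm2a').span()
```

(0, 13)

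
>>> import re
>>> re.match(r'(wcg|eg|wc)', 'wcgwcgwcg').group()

'wcg'

The regex engine tests alternatives in the order written; an earlier branch that matches wins even if a later one would match more.
With `match`, the pattern is implicitly anchored at the beginning.
The match spans [0:3] → 'wcg'.
Captured: group 1 = 'wcg'.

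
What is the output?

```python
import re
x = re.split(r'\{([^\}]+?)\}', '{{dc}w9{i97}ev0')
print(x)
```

['', '{dc', 'w9', 'i97', 'ev0']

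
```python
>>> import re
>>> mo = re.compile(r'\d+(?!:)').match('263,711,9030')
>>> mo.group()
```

'263'

Because the assertion is negative and zero-width, positions next to the forbidden text are skipped.
`match` is anchored at position 0; if the pattern doesn't fit there, it returns None.
The match spans [0:3] → '263'.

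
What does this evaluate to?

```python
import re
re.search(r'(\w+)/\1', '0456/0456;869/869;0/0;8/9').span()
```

The backreference `\1` re-matches whatever the first group consumed, character for character.
`re.search` tries every starting position until one works.
The match spans [0:9] → '0456/0456'.
Captured: group 1 = '0456'.

(0, 9)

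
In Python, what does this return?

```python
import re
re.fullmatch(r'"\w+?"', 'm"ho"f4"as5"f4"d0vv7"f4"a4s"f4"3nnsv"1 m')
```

`re.fullmatch` requires the pattern to consume the entire string.
Here there's no way to consume every character, so the call returns None.

None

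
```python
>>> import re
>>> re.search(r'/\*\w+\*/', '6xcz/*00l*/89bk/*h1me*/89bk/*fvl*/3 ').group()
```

'/*00l*/'

`search` walks the string left to right and returns the first match it finds.
The match spans [4:11] → '/*00l*/'.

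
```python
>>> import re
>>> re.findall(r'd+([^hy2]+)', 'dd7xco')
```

['7xco']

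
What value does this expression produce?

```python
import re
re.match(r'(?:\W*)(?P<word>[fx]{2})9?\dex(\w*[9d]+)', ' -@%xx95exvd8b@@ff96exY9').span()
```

(0, 12)

`re.match` won't scan ahead — the pattern has to work from the very first character.
The match spans [0:12] → ' -@%xx95exvd'.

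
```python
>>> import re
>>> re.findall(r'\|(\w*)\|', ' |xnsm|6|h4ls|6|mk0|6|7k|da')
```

One capturing group, so `findall` returns just the captured substring from each match — 4 in all.

['xnsm', 'h4ls', 'mk0', '7k']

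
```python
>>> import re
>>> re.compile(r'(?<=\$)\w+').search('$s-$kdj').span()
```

The `(?=…)`/`(?<=…)` assertion just peeks at neighbouring text; it doesn't advance the match position.
`re.search` scans for the first position where the pattern succeeds.
The match spans [1:2] → 's'.

(1, 2)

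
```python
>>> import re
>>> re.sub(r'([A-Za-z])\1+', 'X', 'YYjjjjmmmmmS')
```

'XXXS'

After group 1 captures some text, `\1` only succeeds where that same text appears again.
Every occurrence is swapped for 'X'.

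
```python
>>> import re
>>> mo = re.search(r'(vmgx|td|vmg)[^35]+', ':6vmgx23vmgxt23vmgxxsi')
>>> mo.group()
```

'vmgx2'

The match spans [2:7] → 'vmgx2'.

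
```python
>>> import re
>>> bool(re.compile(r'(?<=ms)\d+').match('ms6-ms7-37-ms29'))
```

Lookahead/lookbehind check context without consuming it, so the matched span excludes the asserted characters.
`match` is anchored at position 0; if the pattern doesn't fit there, it returns None.
Here the pattern fails at index 0, so the call returns None, and `bool(None)` is False.

False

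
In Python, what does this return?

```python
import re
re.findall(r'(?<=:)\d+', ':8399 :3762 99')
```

The lookaround is zero-width — it requires the adjacent text to match without consuming it, so the asserted text isn't part of the match.
Walking the string: at [1:5] → '8399'; at [7:11] → '3762'.
No capturing groups, so `findall` returns the 2 full match strings.

['8399', '3762']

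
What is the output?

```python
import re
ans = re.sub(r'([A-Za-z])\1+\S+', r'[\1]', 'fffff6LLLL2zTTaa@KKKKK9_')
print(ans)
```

[f]

The backreference `\1` re-matches whatever the first group consumed, character for character.
`\1` in the replacement pulls in group 1's text for each match.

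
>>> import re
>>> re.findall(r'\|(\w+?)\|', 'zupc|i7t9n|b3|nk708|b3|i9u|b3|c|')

Because there's exactly one group, `findall` drops the full match and keeps group 1 from each hit.

['i7t9n', 'nk708', 'i9u', 'c']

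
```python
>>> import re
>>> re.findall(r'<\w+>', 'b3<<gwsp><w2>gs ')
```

No capturing groups, so `findall` returns the 2 full match strings.

['<gwsp>', '<w2>']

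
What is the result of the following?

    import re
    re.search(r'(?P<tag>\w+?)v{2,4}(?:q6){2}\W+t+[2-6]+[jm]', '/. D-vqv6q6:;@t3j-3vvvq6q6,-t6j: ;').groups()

('3',)

This matches one or more of a word character (lazy) (captured as 'tag'); then 2 to 4 of the literal 'v', then the literal 'q6' repeated 2 times, then one or more of a non-word character; then one or more of the literal 't', then one or more of a character in [2-6], then one of [jm].
Lazy quantifiers expand one character at a time until the remainder of the pattern can match.
`search` walks the string left to right and returns the first match it finds.
The match spans [18:31] → '3vvvq6q6,-t6j'.
Captured: group 1 = '3'.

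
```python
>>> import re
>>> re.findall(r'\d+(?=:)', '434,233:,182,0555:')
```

['233', '0555']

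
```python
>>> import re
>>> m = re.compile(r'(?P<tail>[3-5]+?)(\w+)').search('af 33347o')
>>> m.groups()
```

('3', '3347o')

The pattern matches one or more of a character in [3-5] (lazy) (captured as 'tail'); then one or more of a word character (captured).
`search` walks the string left to right and returns the first match it finds.
The match spans [3:9] → '33347o'.
Captured: group 1 = '3', group 2 = '3347o'.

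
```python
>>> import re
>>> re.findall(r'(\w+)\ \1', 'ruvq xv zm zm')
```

['zm']

After group 1 captures some text, `\1` only succeeds where that same text appears again.
Scanning left to right: at [8:13] match 'zm zm', group 1 = 'zm'.
With a single group, `findall` returns only what that group captured — 1 item.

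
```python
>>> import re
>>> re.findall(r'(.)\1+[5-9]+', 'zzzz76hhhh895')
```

['z', 'h']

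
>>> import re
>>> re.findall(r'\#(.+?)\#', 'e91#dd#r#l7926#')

['dd', 'l7926']

The `?` after the quantifier makes it lazy — it takes as little as possible before letting the rest of the pattern try.
Walking the string: at [3:7] match '#dd#', group 1 = 'dd'; at [8:15] match '#l7926#', group 1 = 'l7926'.
One capturing group, so `findall` returns just the captured substring from each match — 2 in all.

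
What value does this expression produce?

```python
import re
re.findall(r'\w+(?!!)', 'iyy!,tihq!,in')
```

['iy', 'tih', 'in']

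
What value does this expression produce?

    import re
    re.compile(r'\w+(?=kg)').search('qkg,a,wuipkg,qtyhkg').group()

'q'

The lookaround is zero-width — it requires the adjacent text to match without consuming it, so the asserted text isn't part of the match.
`re.search` scans for the first position where the pattern succeeds.
The match spans [0:1] → 'q'.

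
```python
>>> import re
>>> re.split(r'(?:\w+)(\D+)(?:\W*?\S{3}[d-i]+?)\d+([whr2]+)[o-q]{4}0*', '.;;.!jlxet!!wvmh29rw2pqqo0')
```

This matches one or more of a word character (non-capturing group); then one or more of a non-digit (captured); then zero or more of a non-word character (lazy), then exactly 3 of a non-whitespace character, then one or more of a character in [d-i] (lazy) (non-capturing group); then one or more of a digit; then one or more of one of [whr2] (captured); then exactly 4 of a character in [o-q], then zero or more of the literal '0'.
Matches to split on: at [5:26] → 'jlxet!!wvmh29rw2pqqo0'.
The group in the pattern means `split` returns the separators' captures alongside the pieces.

['.;;.!', '!!', 'rw2', '']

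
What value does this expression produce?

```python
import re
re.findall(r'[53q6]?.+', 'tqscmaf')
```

['tqscmaf']

This matches optionally one of [53q6]; then one or more of any character.
Walking the string: at [0:7] → 'tqscmaf'.
Since nothing is captured, `findall` lists the 1 matched substring directly.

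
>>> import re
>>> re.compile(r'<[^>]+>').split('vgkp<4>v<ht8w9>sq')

Matches to split on: at [4:7] → '<4>'; at [8:15] → '<ht8w9>'.
Each match becomes a cut point; 3 segments remain.

['vgkp', 'v', 'sq']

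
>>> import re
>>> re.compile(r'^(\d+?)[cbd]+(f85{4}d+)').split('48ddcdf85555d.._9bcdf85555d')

['', '48', 'f85555d', '.._9bcdf85555d']

The pattern matches anchored at the start of the string; then one or more of a digit (lazy) (captured); then one or more of one of [cbd]; then the literal 'f8', then exactly 4 of a literal '5', then one or more of the literal 'd' (captured).
`re.split` interleaves the captured-group text with the surrounding fragments.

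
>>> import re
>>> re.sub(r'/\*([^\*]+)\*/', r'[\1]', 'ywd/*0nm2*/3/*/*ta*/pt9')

'ywd[0nm2]3/*[ta]pt9'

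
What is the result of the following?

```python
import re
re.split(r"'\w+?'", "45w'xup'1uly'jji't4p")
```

Matches to split on: at [3:8] → "'xup'"; at [12:17] → "'jji'".
The string is cut at each match, leaving 3 pieces.

['45w', '1uly', 't4p']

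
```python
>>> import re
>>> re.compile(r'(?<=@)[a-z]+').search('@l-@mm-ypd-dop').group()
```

Lookahead/lookbehind check context without consuming it, so the matched span excludes the asserted characters.
Unlike `match`, `search` isn't anchored — it looks for the pattern anywhere in the string.
The match spans [1:2] → 'l'.

'l'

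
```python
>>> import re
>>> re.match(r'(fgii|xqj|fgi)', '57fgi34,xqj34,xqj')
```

`match` is anchored at position 0; if the pattern doesn't fit there, it returns None.
Here position 0 doesn't satisfy it, so the call returns None.

None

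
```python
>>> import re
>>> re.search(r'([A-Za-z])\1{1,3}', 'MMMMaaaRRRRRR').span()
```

(0, 4)

The backreference `\1` re-matches whatever the first group consumed, character for character.
The match spans [0:4] → 'MMMM'.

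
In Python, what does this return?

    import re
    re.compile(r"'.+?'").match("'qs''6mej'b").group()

`match` is anchored at position 0; if the pattern doesn't fit there, it returns None.
The match spans [0:4] → "'qs'".

"'qs'"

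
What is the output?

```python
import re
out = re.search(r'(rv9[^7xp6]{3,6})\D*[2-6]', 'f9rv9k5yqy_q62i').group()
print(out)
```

rv9k5yqy_q6

The pattern matches the literal 'rv9', then 3 to 6 of any character except [7xp6] (captured); then zero or more of a non-digit, then a character in [2-6].
Unlike `match`, `search` isn't anchored — it looks for the pattern anywhere in the string.
The match spans [2:13] → 'rv9k5yqy_q6'.
Captured: group 1 = 'rv9k5yqy_'.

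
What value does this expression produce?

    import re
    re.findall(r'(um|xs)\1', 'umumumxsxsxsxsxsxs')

`\1` is not a pattern — it's the concrete string captured by group 1, re-applied verbatim.
Matches: at [0:4] match 'umum', group 1 = 'um'; at [6:10] match 'xsxs', group 1 = 'xs'; at [10:14] match 'xsxs', group 1 = 'xs'; at [14:18] match 'xsxs', group 1 = 'xs'.
One capturing group, so `findall` returns just the captured substring from each match — 4 in all.

['um', 'xs', 'xs', 'xs']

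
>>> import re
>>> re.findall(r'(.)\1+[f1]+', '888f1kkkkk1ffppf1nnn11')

`\1` has to match the exact text group 1 already captured.
Walking the string: at [0:5] match '888f1', group 1 = '8'; at [5:13] match 'kkkkk1ff', group 1 = 'k'; at [13:17] match 'ppf1', group 1 = 'p'; at [17:22] match 'nnn11', group 1 = 'n'.
Because there's exactly one group, `findall` drops the full match and keeps group 1 from each hit.

['8', 'k', 'p', 'n']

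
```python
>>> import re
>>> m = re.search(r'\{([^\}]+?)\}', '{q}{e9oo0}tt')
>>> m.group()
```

'{q}'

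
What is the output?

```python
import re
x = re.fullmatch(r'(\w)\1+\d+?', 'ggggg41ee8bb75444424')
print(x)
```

For `fullmatch`, every character of the input must be accounted for by the pattern.
Here the string isn't matched end-to-end, so the call returns None.

None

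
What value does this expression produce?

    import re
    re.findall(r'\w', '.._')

['_']

This matches a word character.
Matches: at [2:3] → '_'.
`findall` yields the raw match text (1 of them) because the pattern has no groups.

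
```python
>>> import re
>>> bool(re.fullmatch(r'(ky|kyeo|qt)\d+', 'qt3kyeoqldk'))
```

For `fullmatch`, every character of the input must be accounted for by the pattern.
Here the pattern can't cover the whole string, so the call returns None, and `bool(None)` is False.

False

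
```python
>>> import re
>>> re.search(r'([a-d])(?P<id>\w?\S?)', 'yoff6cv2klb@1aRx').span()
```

(5, 8)

The match spans [5:8] → 'cv2'.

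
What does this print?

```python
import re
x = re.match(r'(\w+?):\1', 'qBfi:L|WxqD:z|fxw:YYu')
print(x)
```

None

`\1` has to match the exact text group 1 already captured.
`re.match` only tries the pattern at the start of the string.
Here the pattern fails at index 0, so the call returns None.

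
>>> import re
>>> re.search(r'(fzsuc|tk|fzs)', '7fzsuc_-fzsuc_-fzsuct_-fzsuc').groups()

Branches in `(...|...)` are attempted left-to-right; the first branch that allows the whole pattern to succeed is taken.
Unlike `match`, `search` isn't anchored — it looks for the pattern anywhere in the string.
The match spans [1:6] → 'fzsuc'.
Captured: group 1 = 'fzsuc'.

('fzsuc',)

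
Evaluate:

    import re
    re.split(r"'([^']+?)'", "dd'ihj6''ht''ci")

['dd', 'ihj6', '', 'ht', "'ci"]

Matches to split on: at [2:8] → "'ihj6'"; at [8:12] → "'ht'".
Because the pattern has a capturing group, `split` also inserts each captured text between the pieces.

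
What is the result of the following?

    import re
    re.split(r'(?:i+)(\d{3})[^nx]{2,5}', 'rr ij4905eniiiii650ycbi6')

The pattern matches one or more of a literal 'i' (non-capturing group); then exactly 3 of a digit (captured); then 2 to 5 of any character except [nx].
`re.split` interleaves the captured-group text with the surrounding fragments.

['rr ij4905en', '650', '']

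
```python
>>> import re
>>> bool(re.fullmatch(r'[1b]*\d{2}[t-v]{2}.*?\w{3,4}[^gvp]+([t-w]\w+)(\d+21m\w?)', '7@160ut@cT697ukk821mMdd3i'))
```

False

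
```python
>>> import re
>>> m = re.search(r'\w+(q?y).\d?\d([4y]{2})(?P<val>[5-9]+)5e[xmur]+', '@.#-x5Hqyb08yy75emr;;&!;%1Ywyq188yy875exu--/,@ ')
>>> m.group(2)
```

'yy'

The match spans [4:19] → 'x5Hqyb08yy75emr'.
Captured: group 1 = 'y', group 2 = 'yy', group 3 = '7'.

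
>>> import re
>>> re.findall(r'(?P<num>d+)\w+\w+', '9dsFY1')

Pattern: one or more of a literal 'd' (captured as 'num'); then one or more of a word character, then one or more of a word character.
Matches: at [1:6] match 'dsFY1', group 1 = 'd'.
Because there's exactly one group, `findall` drops the full match and keeps group 1 from the one hit.

['d']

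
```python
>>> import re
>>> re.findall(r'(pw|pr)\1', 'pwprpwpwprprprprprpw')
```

`\1` is not a pattern — it's the concrete string captured by group 1, re-applied verbatim.
`findall` collects group 1 from each match (3 total).

['pw', 'pr', 'pr']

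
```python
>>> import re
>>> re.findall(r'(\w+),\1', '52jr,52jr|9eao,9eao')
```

`\1` is not a pattern — it's the concrete string captured by group 1, re-applied verbatim.
One capturing group, so `findall` returns just the captured substring from each match — 2 in all.

['52jr', '9eao']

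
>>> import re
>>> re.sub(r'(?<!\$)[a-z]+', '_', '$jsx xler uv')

'$j_ _ _'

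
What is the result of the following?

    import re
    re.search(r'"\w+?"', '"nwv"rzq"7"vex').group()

`re.search` scans for the first position where the pattern succeeds.
The match spans [0:5] → '"nwv"'.

'"nwv"'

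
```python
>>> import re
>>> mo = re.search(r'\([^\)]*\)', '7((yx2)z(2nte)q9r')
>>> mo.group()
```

'((yx2)'

The match spans [1:7] → '((yx2)'.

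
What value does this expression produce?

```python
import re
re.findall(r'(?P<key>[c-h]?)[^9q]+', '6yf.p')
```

Pattern: optionally a character in [c-h] (captured as 'key'); then one or more of any character except [9q].
Matches: at [0:5] match '6yf.p', group 1 = ''.
`findall` collects group 1 from the one match (1 total).

['']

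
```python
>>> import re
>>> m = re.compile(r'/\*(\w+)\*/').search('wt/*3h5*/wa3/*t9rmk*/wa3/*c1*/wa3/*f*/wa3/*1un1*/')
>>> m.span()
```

The match spans [2:9] → '/*3h5*/'.

(2, 9)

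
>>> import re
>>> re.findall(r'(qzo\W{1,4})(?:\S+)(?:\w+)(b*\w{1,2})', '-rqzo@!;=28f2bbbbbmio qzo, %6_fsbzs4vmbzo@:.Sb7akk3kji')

[('qzo@!;=', 'o'), ('qzo, %', 'i')]

With 2 capturing groups, `findall` returns a 2-tuple per match.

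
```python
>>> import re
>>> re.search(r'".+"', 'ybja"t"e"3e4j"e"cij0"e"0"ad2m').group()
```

`re.search` tries every starting position until one works.
The match spans [4:25] → '"t"e"3e4j"e"cij0"e"0"'.

'"t"e"3e4j"e"cij0"e"0"'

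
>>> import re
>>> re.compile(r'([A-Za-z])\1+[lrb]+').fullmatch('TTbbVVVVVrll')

`re.fullmatch` is like wrapping the pattern in `^…$` (in single-line mode).
Here the string isn't matched end-to-end, so the call returns None.

None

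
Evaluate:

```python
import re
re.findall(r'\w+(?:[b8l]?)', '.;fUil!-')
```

['fUil']

With no groups in the pattern, `findall` gives back each whole match — 1 here.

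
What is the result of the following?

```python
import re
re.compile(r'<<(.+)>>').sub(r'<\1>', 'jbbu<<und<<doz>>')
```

Matches: at [4:16] → '<<und<<doz>>'.
`\1` in the replacement pulls in group 1's text for each match.

'jbbu<und<<doz>'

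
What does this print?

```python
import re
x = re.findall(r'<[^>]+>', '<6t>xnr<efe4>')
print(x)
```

['<6t>', '<efe4>']

With no groups in the pattern, `findall` gives back each whole match — 2 here.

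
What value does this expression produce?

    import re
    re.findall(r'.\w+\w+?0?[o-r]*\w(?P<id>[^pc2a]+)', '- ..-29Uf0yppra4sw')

Because there's exactly one group, `findall` drops the full match and keeps group 1 from the one hit.

['w']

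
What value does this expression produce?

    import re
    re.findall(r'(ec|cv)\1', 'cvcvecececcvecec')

After group 1 captures some text, `\1` only succeeds where that same text appears again.
Walking the string: at [0:4] match 'cvcv', group 1 = 'cv'; at [4:8] match 'ecec', group 1 = 'ec'; at [12:16] match 'ecec', group 1 = 'ec'.
`findall` collects group 1 from each match (3 total).

['cv', 'ec', 'ec']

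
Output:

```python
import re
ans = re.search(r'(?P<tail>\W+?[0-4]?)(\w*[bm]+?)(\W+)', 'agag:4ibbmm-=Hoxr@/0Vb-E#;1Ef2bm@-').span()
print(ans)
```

(4, 13)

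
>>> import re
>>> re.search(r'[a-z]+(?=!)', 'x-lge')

Lookahead/lookbehind check context without consuming it, so the matched span excludes the asserted characters.
Unlike `match`, `search` isn't anchored — it looks for the pattern anywhere in the string.
Here nothing in the string fits, so the call returns None.

None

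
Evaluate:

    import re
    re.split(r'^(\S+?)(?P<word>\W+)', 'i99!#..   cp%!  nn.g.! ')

With the lazy modifier that quantifier settles for the fewest repetitions that let the rest of the pattern succeed (the atoms after it are unaffected and can still be greedy).
The group in the pattern means `split` returns the separators' captures alongside the pieces.

['', 'i99', '!#..   ', 'cp%!  nn.g.! ']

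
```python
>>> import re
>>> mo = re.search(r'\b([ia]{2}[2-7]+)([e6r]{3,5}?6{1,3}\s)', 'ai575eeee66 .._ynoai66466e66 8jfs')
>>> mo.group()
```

Pattern: a word boundary (`\b`, zero-width); then exactly 2 of one of [ia], then one or more of a character in [2-7] (captured); then 3 to 5 of one of [e6r] (lazy), then 1 to 3 of a literal '6', then whitespace (captured).
The match spans [0:12] → 'ai575eeee66 '.

'ai575eeee66 '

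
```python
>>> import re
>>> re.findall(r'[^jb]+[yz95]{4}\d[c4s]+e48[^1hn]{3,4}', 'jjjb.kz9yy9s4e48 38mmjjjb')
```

The pattern matches one or more of any character except [jb], then exactly 4 of one of [yz95], then a digit; then one or more of one of [c4s], then the literal 'e48', then 3 to 4 of any character except [1hn].
Matches: at [4:20] → '.kz9yy9s4e48 38m'.
No capturing groups, so `findall` returns the 1 full match string.

['.kz9yy9s4e48 38m']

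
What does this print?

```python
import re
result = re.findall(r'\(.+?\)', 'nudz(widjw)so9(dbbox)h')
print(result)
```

A non-greedy quantifier consumes as few characters as it can — just enough that the remainder of the pattern still matches from where it stops; whatever follows it matches normally.
With no groups in the pattern, `findall` gives back each whole match — 2 here.

['(widjw)', '(dbbox)']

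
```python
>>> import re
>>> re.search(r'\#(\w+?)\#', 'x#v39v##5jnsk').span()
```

(1, 7)

Unlike `match`, `search` isn't anchored — it looks for the pattern anywhere in the string.
The match spans [1:7] → '#v39v#'.
Captured: group 1 = 'v39v'.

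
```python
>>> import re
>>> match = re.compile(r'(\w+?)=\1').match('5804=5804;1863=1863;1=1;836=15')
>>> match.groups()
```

The match spans [0:9] → '5804=5804'.
Captured: group 1 = '5804'.

('5804',)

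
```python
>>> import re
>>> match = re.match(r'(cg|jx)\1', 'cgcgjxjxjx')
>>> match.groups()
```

('cg',)

The match spans [0:4] → 'cgcg'.
Captured: group 1 = 'cg'.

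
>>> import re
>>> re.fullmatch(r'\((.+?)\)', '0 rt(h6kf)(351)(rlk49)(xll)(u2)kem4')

For `fullmatch`, every character of the input must be accounted for by the pattern.
Here the string isn't matched end-to-end, so the call returns None.

None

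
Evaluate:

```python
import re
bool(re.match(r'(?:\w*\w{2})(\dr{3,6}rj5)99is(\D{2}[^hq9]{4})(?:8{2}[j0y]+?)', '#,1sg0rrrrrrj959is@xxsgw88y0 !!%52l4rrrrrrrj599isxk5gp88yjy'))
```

False

Pattern: zero or more of a word character, then exactly 2 of a word character (non-capturing group); then a digit, then 3 to 6 of a literal 'r', then the literal 'rj5' (captured); then a literal '9', then the literal '9is'; then exactly 2 of a non-digit, then exactly 4 of any character except [hq9] (captured); then exactly 2 of the literal '8', then one or more of one of [j0y] (lazy) (non-capturing group).
`match` is anchored at position 0; if the pattern doesn't fit there, it returns None.
Here the string doesn't start with a match, so the call returns None, and `bool(None)` is False.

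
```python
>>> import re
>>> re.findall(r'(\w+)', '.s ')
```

['s']

`findall` collects group 1 from the one match (1 total).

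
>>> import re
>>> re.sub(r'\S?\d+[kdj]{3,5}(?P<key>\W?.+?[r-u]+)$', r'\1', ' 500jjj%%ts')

The pattern matches optionally a non-whitespace character, then one or more of a digit, then 3 to 5 of one of [kdj]; then optionally a non-word character, then one or more of any character (lazy), then one or more of a character in [r-u] (captured as 'key'); then anchored at the end.
Matches: at [1:11] → '500jjj%%ts'.
`\1` in the replacement pulls in group 1's text for each match.

' %%ts'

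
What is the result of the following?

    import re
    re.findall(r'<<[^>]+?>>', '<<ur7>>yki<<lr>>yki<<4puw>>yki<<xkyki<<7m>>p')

['<<ur7>>', '<<lr>>', '<<4puw>>', '<<xkyki<<7m>>']

Scanning left to right: at [0:7] → '<<ur7>>'; at [10:16] → '<<lr>>'; at [19:27] → '<<4puw>>'; at [30:43] → '<<xkyki<<7m>>'.
With no groups in the pattern, `findall` gives back each whole match — 4 here.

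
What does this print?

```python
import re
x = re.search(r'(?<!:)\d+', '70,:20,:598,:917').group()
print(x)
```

`(?!…)`/`(?<!…)` only lets a position through if the neighbouring text does NOT match; no characters are consumed.
`re.search` tries every starting position until one works.
The match spans [0:2] → '70'.

70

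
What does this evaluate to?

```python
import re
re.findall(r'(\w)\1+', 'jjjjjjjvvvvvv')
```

['j', 'v']

`\1` has to match the exact text group 1 already captured.
Because there's exactly one group, `findall` drops the full match and keeps group 1 from each hit.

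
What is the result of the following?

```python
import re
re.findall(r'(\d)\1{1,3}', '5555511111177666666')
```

['5', '1', '1', '7', '6', '6']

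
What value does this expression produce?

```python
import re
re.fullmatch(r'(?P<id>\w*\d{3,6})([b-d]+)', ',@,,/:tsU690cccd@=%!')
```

None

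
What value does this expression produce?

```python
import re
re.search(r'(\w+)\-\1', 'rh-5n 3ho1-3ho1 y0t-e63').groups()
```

('3ho1',)

The match spans [6:15] → '3ho1-3ho1'.
Captured: group 1 = '3ho1'.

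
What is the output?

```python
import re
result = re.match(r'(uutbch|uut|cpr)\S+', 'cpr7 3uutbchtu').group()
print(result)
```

cpr7

`re.match` won't scan ahead — the pattern has to work from the very first character.
The match spans [0:4] → 'cpr7'.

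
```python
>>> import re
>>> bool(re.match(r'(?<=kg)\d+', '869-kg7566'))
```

The positive lookaround only admits positions where the adjacent text matches; those characters stay outside the span.
`re.match` won't scan ahead — the pattern has to work from the very first character.
Here the pattern fails at index 0, so the call returns None, and `bool(None)` is False.

False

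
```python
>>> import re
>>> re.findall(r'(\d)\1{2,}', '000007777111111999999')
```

`\1` is not a pattern — it's the concrete string captured by group 1, re-applied verbatim.
Scanning left to right: at [0:5] match '00000', group 1 = '0'; at [5:9] match '7777', group 1 = '7'; at [9:15] match '111111', group 1 = '1'; at [15:21] match '999999', group 1 = '9'.
One capturing group, so `findall` returns just the captured substring from each match — 4 in all.

['0', '7', '1', '9']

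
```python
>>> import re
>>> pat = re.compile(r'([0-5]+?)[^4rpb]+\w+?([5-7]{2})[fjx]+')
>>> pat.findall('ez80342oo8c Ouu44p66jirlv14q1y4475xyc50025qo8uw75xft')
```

The pattern matches one or more of a character in [0-5] (lazy) (captured); then one or more of any character except [4rpb], then one or more of a word character (lazy); then exactly 2 of a character in [5-7] (captured); then one or more of one of [fjx].
With 2 capturing groups, `findall` returns a 2-tuple per match.

[('034', '66'), ('14', '75'), ('5', '75')]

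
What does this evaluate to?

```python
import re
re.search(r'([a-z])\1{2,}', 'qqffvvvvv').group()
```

'vvvvv'

After group 1 captures some text, `\1` only succeeds where that same text appears again.
`search` walks the string left to right and returns the first match it finds.
The match spans [4:9] → 'vvvvv'.
Captured: group 1 = 'v'.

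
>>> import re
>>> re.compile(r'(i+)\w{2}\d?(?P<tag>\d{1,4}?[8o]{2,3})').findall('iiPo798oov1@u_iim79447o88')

The pattern matches one or more of a literal 'i' (captured); then exactly 2 of a word character, then optionally a digit; then 1 to 4 of a digit (lazy), then 2 to 3 of one of [8o] (captured as 'tag').
Walking the string: at [0:9] match 'iiPo798oo', groups = ('ii', '98oo'); at [14:25] match 'iim79447o88', groups = ('ii', '447o88').
2 groups means each result is a tuple of 2 captured strings — 2 here.

[('ii', '98oo'), ('ii', '447o88')]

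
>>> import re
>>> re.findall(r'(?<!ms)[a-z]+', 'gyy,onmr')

['gyy', 'onmr']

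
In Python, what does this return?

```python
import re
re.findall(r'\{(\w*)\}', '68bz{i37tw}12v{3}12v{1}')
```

['i37tw', '3', '1']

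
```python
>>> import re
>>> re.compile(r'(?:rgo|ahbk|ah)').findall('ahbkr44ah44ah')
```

Branches in `(...|...)` are attempted left-to-right; the first branch that allows the whole pattern to succeed is taken.
Walking the string: at [0:4] → 'ahbk'; at [7:9] → 'ah'; at [11:13] → 'ah'.
`findall` yields the raw match text (3 of them) because the pattern has no groups.

['ahbk', 'ah', 'ah']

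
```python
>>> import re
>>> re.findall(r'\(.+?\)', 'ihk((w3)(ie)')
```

['((w3)', '(ie)']

Because the quantifier is non-greedy, it stops expanding at the earliest point where the rest of the pattern can succeed.
Matches: at [3:8] → '((w3)'; at [8:12] → '(ie)'.
No capturing groups, so `findall` returns the 2 full match strings.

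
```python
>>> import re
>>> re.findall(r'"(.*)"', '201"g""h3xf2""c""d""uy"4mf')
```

['g""h3xf2""c""d""uy']

Scanning left to right: at [3:23] match '"g""h3xf2""c""d""uy"', group 1 = 'g""h3xf2""c""d""uy'.
`findall` collects group 1 from the one match (1 total).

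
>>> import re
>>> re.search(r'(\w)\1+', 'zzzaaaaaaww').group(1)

'z'

`\1` has to match the exact text group 1 already captured.
`re.search` tries every starting position until one works.
The match spans [0:3] → 'zzz'.
Captured: group 1 = 'z'.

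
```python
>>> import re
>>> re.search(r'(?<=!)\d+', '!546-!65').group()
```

'546'

Lookahead/lookbehind check context without consuming it, so the matched span excludes the asserted characters.
The match spans [1:4] → '546'.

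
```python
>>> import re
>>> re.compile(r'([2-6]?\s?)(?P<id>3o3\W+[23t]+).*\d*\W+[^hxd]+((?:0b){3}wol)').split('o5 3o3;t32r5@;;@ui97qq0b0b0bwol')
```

['o', '5 ', '3o3;t32', '0b0b0bwol', '']

Pattern: optionally a character in [2-6], then optionally whitespace (captured); then the literal '3o3', then one or more of a non-word character, then one or more of one of [23t] (captured as 'id'); then zero or more of any character, then zero or more of a digit, then one or more of a non-word character; then one or more of any character except [hxd]; then the literal '0b' repeated 3 times, then the literal 'wol' (captured).
`re.split` interleaves the captured-group text with the surrounding fragments.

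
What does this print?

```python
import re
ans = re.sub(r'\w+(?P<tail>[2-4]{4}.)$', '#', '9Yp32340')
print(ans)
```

#

Pattern: one or more of a word character; then exactly 4 of a character in [2-4], then any character (captured as 'tail'); then anchored at the end.
Matches: at [0:8] → '9Yp32340'.
`sub` substitutes '#' at each match site.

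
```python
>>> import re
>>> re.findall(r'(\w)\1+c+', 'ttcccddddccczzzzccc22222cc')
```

['t', 'd', 'z', '2']

`\1` is not a pattern — it's the concrete string captured by group 1, re-applied verbatim.
Because there's exactly one group, `findall` drops the full match and keeps group 1 from each hit.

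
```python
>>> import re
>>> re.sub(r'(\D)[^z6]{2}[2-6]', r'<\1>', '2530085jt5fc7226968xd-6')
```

'2530085jt5<f>26968<x>'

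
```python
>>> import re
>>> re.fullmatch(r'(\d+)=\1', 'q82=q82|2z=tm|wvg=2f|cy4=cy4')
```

None

The backreference `\1` re-matches whatever the first group consumed, character for character.
`re.fullmatch` is like wrapping the pattern in `^…$` (in single-line mode).
Here the pattern can't cover the whole string, so the call returns None.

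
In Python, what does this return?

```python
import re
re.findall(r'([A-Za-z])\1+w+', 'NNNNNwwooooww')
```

`\1` has to match the exact text group 1 already captured.
Scanning left to right: at [0:7] match 'NNNNNww', group 1 = 'N'; at [7:13] match 'ooooww', group 1 = 'o'.
With a single group, `findall` returns only what that group captured — 2 items.

['N', 'o']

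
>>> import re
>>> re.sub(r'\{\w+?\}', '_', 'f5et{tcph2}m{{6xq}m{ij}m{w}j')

'f5et_m{_m_m_j'

`sub` substitutes '_' at each match site.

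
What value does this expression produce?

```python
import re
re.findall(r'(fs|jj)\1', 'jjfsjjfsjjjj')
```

['jj']

A backreference is literal: `\1` must see the identical characters the first group matched.
Walking the string: at [8:12] match 'jjjj', group 1 = 'jj'.
With a single group, `findall` returns only what that group captured — 1 item.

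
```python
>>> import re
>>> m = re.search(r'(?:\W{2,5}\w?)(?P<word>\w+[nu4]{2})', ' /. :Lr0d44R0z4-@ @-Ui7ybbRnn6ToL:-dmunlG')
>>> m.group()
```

' /. :Lr0d44'

Pattern: 2 to 5 of a non-word character, then optionally a word character (non-capturing group); then one or more of a word character, then exactly 2 of one of [nu4] (captured as 'word').
`re.search` scans for the first position where the pattern succeeds.
The match spans [0:11] → ' /. :Lr0d44'.
Captured: group 1 = 'r0d44'.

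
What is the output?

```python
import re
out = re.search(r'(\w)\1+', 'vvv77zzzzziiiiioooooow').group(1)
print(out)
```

v

A backreference is literal: `\1` must see the identical characters the first group matched.
Unlike `match`, `search` isn't anchored — it looks for the pattern anywhere in the string.
The match spans [0:3] → 'vvv'.
Captured: group 1 = 'v'.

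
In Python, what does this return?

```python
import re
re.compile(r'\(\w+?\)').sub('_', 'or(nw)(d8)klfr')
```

'or__klfr'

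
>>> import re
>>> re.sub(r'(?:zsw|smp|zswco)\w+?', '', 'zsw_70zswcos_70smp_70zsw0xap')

`|` is ordered: at each position the engine commits to the first alternative that works.
`sub` substitutes '' at each match site.

'70os_7070xap'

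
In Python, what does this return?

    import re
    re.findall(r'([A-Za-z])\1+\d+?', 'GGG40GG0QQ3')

`\1` has to match the exact text group 1 already captured.
Matches: at [0:4] match 'GGG4', group 1 = 'G'; at [5:8] match 'GG0', group 1 = 'G'; at [8:11] match 'QQ3', group 1 = 'Q'.
With a single group, `findall` returns only what that group captured — 3 items.

['G', 'G', 'Q']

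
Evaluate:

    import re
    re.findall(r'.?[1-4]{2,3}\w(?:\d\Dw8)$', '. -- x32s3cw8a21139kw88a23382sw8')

['a23382sw8']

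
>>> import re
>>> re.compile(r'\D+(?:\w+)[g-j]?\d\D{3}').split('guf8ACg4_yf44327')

The pattern matches one or more of a non-digit; then one or more of a word character (non-capturing group); then optionally a character in [g-j], then a digit, then exactly 3 of a non-digit.
Matches to split on: at [0:11] → 'guf8ACg4_yf'.
The string is cut at each match, leaving 2 pieces.

['', '44327']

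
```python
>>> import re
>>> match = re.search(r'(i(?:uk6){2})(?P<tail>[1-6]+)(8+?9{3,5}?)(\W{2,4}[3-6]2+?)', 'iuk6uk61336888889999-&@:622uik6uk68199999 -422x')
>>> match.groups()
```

('iuk6uk6', '1336', '888889999', '-&@:62')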